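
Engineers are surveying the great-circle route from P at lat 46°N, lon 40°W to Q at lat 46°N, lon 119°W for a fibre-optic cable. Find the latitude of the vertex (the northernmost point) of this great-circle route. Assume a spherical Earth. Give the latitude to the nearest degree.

≈ 53°N

The great circle lies in the plane with unit normal n̂ = (p₁ × p₂)/|p₁ × p₂|.
Here n̂_z ≈ -0.598; the vertex latitude is φ_max = arccos|n̂_z| ≈ 53.3°.
Check via Clairaut: cos φ_max = |cos φ₁| · sin C = cos(46.0°)·sin(59.3°) ≈ 0.598, again giving ≈ 53.3°.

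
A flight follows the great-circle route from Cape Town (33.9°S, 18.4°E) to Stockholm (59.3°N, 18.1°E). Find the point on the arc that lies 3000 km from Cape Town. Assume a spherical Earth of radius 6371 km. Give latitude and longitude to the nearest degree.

≈ 7°S, 18°E

The haversine formula gives a central angle δ ≈ 1.627 rad (93.2°) between the endpoints. The total great-circle distance is δ·R ≈ 1.627 × 6371 ≈ 10363 km, so the target fraction is f = 3000/10363 ≈ 0.289.
Interpolate at f ≈ 0.289 with slerp weights a = sin((1−f)δ)/sin δ ≈ 0.917, b = sin(fδ)/sin δ ≈ 0.454.
p = a·p₁ + b·p₂ ≈ (0.942, 0.312, -0.120); φ = arcsin(p_z) ≈ -6.92°, λ = atan2(p_y, p_x) ≈ 18.33°.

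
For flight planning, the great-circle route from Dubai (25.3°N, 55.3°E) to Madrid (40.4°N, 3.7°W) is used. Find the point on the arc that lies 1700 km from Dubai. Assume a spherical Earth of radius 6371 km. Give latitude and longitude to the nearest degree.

≈ (33°N, 40°E)

The haversine formula gives a central angle δ ≈ 0.887 rad (50.8°) between the endpoints. The total great-circle distance is δ·R ≈ 0.887 × 6371 ≈ 5652 km, so the target fraction is f = 1700/5652 ≈ 0.301.
Interpolate at f ≈ 0.301 with slerp weights a = sin((1−f)δ)/sin δ ≈ 0.750, b = sin(fδ)/sin δ ≈ 0.340.
p = a·p₁ + b·p₂ ≈ (0.644, 0.541, 0.541); φ = arcsin(p_z) ≈ 32.74°, λ = atan2(p_y, p_x) ≈ 40.00°.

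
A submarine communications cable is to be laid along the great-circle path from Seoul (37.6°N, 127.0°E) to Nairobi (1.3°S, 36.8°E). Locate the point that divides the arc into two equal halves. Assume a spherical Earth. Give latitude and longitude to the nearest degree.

≈ 25°N, 75°E

Write both endpoints as unit vectors p₁, p₂ with components (cos φ cos λ, cos φ sin λ, sin φ).
The central angle between the endpoints is δ = arccos(p₁·p₂) ≈ 1.587 rad (91.0°).
Interpolate at f = 1/2 with slerp weights a = sin((1−f)δ)/sin δ ≈ 0.713, b = sin(fδ)/sin δ ≈ 0.713.
p = a·p₁ + b·p₂ ≈ (0.231, 0.878, 0.419); φ = arcsin(p_z) ≈ 24.76°, λ = atan2(p_y, p_x) ≈ 75.27°.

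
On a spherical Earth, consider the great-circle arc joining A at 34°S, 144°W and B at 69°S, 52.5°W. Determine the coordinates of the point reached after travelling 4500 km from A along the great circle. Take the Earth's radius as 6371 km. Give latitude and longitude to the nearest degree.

The haversine formula gives a central angle δ ≈ 1.031 rad (59.1°) between the endpoints. The total great-circle distance is δ·R ≈ 1.031 × 6371 ≈ 6566 km, so the target fraction is f = 4500/6566 ≈ 0.685.
Interpolate at f ≈ 0.685 with slerp weights a = sin((1−f)δ)/sin δ ≈ 0.372, b = sin(fδ)/sin δ ≈ 0.757.
p = a·p₁ + b·p₂ ≈ (-0.084, -0.396, -0.914); φ = arcsin(p_z) ≈ -66.11°, λ = atan2(p_y, p_x) ≈ -101.98°.

≈ 66°S, 102°W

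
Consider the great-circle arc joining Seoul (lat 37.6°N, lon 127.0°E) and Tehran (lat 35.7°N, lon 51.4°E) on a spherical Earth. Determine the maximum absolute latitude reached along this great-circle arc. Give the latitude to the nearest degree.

The great circle lies in the plane with unit normal n̂ = (p₁ × p₂)/|p₁ × p₂|.
Here n̂_z ≈ -0.728; the vertex latitude is φ_max = arccos|n̂_z| ≈ 43.3°.
Check via Clairaut: cos φ_max = |cos φ₁| · sin C = cos(37.6°)·sin(66.7°) ≈ 0.728, again giving ≈ 43.3°.

≈ 43°N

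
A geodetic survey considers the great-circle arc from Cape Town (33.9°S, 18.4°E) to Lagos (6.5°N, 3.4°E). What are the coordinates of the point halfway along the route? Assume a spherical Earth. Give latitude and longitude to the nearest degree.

≈ 14°S, 10°E

Convert each endpoint to a unit vector on the sphere (x = cos φ cos λ, y = cos φ sin λ, z = sin φ).
The central angle between the endpoints is δ = arccos(p₁·p₂) ≈ 0.747 rad (42.8°).
Interpolate at f = 1/2 with slerp weights a = sin((1−f)δ)/sin δ ≈ 0.537, b = sin(fδ)/sin δ ≈ 0.537.
p = a·p₁ + b·p₂ ≈ (0.956, 0.172, -0.239); φ = arcsin(p_z) ≈ -13.81°, λ = atan2(p_y, p_x) ≈ 10.22°.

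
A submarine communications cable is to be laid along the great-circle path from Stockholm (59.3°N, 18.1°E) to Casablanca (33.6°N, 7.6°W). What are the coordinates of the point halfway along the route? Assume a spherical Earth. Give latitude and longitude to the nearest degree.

≈ 47°N, 2°E

Write both endpoints as unit vectors p₁, p₂ with components (cos φ cos λ, cos φ sin λ, sin φ).
The central angle between the endpoints is δ = arccos(p₁·p₂) ≈ 0.537 rad (30.8°).
Interpolate at f = 1/2 with slerp weights a = sin((1−f)δ)/sin δ ≈ 0.519, b = sin(fδ)/sin δ ≈ 0.519.
p = a·p₁ + b·p₂ ≈ (0.680, 0.025, 0.733); φ = arcsin(p_z) ≈ 47.13°, λ = atan2(p_y, p_x) ≈ 2.12°.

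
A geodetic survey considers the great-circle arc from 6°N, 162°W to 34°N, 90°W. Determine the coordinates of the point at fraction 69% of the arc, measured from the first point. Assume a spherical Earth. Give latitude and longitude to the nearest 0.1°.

Convert each endpoint to a unit vector on the sphere (x = cos φ cos λ, y = cos φ sin λ, z = sin φ).
The central angle between the endpoints is δ = arccos(p₁·p₂) ≈ 1.252 rad (71.7°).
Interpolate at f = 0.69 with slerp weights a = sin((1−f)δ)/sin δ ≈ 0.399, b = sin(fδ)/sin δ ≈ 0.801.
p = a·p₁ + b·p₂ ≈ (-0.377, -0.786, 0.489); φ = arcsin(p_z) ≈ 29.30°, λ = atan2(p_y, p_x) ≈ -115.61°.

≈ 29.3°N, 115.6°W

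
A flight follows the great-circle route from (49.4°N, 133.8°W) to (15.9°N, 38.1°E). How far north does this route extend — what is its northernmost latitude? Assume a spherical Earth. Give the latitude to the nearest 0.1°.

The great circle lies in the plane with unit normal n̂ = (p₁ × p₂)/|p₁ × p₂|.
Here n̂_z ≈ +0.097; the vertex latitude is φ_max = arccos|n̂_z| ≈ 84.4°.

≈ 84.4°N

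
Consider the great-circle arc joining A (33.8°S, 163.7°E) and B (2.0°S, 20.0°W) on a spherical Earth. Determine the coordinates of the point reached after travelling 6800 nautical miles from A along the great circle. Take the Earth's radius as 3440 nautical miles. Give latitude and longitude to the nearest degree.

From cos δ = sin φ₁ sin φ₂ + cos φ₁ cos φ₂ cos Δλ, the central angle is δ ≈ 2.514 rad (144.0°). The total great-circle distance is δ·R ≈ 2.514 × 3440 ≈ 8648 nmi, so the target fraction is f = 6800/8648 ≈ 0.786.
Interpolate at f ≈ 0.786 with slerp weights a = sin((1−f)δ)/sin δ ≈ 0.871, b = sin(fδ)/sin δ ≈ 1.564.
p = a·p₁ + b·p₂ ≈ (0.774, -0.332, -0.539); φ = arcsin(p_z) ≈ -32.63°, λ = atan2(p_y, p_x) ≈ -23.18°.

≈ (33°S, 23°W)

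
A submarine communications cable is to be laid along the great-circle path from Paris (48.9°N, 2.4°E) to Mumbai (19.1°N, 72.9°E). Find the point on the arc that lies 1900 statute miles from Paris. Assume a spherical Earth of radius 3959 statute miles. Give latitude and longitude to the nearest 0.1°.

The haversine formula gives a central angle δ ≈ 1.100 rad (63.0°) between the endpoints. The total great-circle distance is δ·R ≈ 1.100 × 3959 ≈ 4353 mi, so the target fraction is f = 1900/4353 ≈ 0.436.
Interpolate at f ≈ 0.436 with slerp weights a = sin((1−f)δ)/sin δ ≈ 0.652, b = sin(fδ)/sin δ ≈ 0.518.
p = a·p₁ + b·p₂ ≈ (0.572, 0.486, 0.661); φ = arcsin(p_z) ≈ 41.36°, λ = atan2(p_y, p_x) ≈ 40.35°.

≈ 41.4°N, 40.3°E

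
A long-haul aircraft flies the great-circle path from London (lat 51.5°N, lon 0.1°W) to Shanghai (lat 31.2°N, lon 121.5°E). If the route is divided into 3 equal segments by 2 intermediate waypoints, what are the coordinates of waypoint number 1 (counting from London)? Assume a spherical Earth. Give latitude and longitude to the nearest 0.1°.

The haversine formula gives a central angle δ ≈ 1.444 rad (82.7°) between the endpoints.
Interpolate at f = 1/3 with slerp weights a = sin((1−f)δ)/sin δ ≈ 0.827, b = sin(fδ)/sin δ ≈ 0.467.
p = a·p₁ + b·p₂ ≈ (0.306, 0.339, 0.889); φ = arcsin(p_z) ≈ 62.78°, λ = atan2(p_y, p_x) ≈ 47.93°.

≈ lat 62.8°N, lon 47.9°E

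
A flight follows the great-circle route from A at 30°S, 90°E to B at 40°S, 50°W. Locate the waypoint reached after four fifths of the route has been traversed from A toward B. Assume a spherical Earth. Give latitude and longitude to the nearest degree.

≈ 55°S, 30°W

The haversine formula gives a central angle δ ≈ 1.759 rad (100.8°) between the endpoints.
Interpolate at f = 4/5 with slerp weights a = sin((1−f)δ)/sin δ ≈ 0.351, b = sin(fδ)/sin δ ≈ 1.004.
p = a·p₁ + b·p₂ ≈ (0.495, -0.286, -0.821); φ = arcsin(p_z) ≈ -55.17°, λ = atan2(p_y, p_x) ≈ -30.01°.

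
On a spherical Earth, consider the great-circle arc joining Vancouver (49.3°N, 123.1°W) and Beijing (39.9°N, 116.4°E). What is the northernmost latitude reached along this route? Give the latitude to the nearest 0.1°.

The great circle lies in the plane with unit normal n̂ = (p₁ × p₂)/|p₁ × p₂|.
Here n̂_z ≈ -0.443; the vertex latitude is φ_max = arccos|n̂_z| ≈ 63.7°.

≈ 63.7°N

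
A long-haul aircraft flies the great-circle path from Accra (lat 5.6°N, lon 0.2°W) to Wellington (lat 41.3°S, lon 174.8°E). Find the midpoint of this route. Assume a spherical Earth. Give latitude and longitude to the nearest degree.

Write both endpoints as unit vectors p₁, p₂ with components (cos φ cos λ, cos φ sin λ, sin φ).
The central angle between the endpoints is δ = arccos(p₁·p₂) ≈ 2.514 rad (144.0°).
Interpolate at f = 1/2 with slerp weights a = sin((1−f)δ)/sin δ ≈ 1.619, b = sin(fδ)/sin δ ≈ 1.619.
p = a·p₁ + b·p₂ ≈ (0.400, 0.105, -0.911); φ = arcsin(p_z) ≈ -65.58°, λ = atan2(p_y, p_x) ≈ 14.66°.

≈ lat 66°S, lon 15°E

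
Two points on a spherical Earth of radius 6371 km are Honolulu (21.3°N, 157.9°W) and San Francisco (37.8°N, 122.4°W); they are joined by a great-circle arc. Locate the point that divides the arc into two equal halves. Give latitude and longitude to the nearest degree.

≈ 31°N, 142°W

The haversine formula gives a central angle δ ≈ 0.606 rad (34.7°) between the endpoints.
Interpolate at f = 1/2 with slerp weights a = sin((1−f)δ)/sin δ ≈ 0.524, b = sin(fδ)/sin δ ≈ 0.524.
p = a·p₁ + b·p₂ ≈ (-0.674, -0.533, 0.511); φ = arcsin(p_z) ≈ 30.76°, λ = atan2(p_y, p_x) ≈ -141.66°.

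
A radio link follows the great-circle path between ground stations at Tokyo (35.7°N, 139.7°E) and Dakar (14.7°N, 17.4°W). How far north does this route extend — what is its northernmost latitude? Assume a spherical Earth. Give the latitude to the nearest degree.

The great circle lies in the plane with unit normal n̂ = (p₁ × p₂)/|p₁ × p₂|.
Here n̂_z ≈ -0.374; the vertex latitude is φ_max = arccos|n̂_z| ≈ 68.1°.
Check via Clairaut: cos φ_max = |cos φ₁| · sin C = cos(35.7°)·sin(27.4°) ≈ 0.374, again giving ≈ 68.1°.

≈ 68°N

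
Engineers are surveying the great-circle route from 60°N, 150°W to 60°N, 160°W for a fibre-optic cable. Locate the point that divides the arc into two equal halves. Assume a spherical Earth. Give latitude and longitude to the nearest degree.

Write both endpoints as unit vectors p₁, p₂ with components (cos φ cos λ, cos φ sin λ, sin φ).
The central angle between the endpoints is δ = arccos(p₁·p₂) ≈ 0.087 rad (5.0°).
Interpolate at f = 1/2 with slerp weights a = sin((1−f)δ)/sin δ ≈ 0.500, b = sin(fδ)/sin δ ≈ 0.500.
p = a·p₁ + b·p₂ ≈ (-0.452, -0.211, 0.867); φ = arcsin(p_z) ≈ 60.09°, λ = atan2(p_y, p_x) ≈ -155.00°.

≈ 60°N, 155°W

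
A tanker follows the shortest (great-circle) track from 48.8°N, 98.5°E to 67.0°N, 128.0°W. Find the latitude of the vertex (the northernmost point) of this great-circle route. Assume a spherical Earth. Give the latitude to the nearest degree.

The great circle lies in the plane with unit normal n̂ = (p₁ × p₂)/|p₁ × p₂|.
Here n̂_z ≈ +0.218; the vertex latitude is φ_max = arccos|n̂_z| ≈ 77.4°.
Check via Clairaut: cos φ_max = |cos φ₁| · sin C = cos(48.8°)·sin(19.3°) ≈ 0.218, again giving ≈ 77.4°.

≈ 77°N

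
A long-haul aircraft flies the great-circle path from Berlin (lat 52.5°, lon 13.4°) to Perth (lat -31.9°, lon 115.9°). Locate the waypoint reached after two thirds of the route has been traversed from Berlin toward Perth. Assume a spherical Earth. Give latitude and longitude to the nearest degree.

≈ lat 0°, lon 89°

Convert each endpoint to a unit vector on the sphere (x = cos φ cos λ, y = cos φ sin λ, z = sin φ).
The central angle between the endpoints is δ = arccos(p₁·p₂) ≈ 2.131 rad (122.1°).
Interpolate at f = 2/3 with slerp weights a = sin((1−f)δ)/sin δ ≈ 0.770, b = sin(fδ)/sin δ ≈ 1.167.
p = a·p₁ + b·p₂ ≈ (0.023, 1.000, -0.006); φ = arcsin(p_z) ≈ -0.35°, λ = atan2(p_y, p_x) ≈ 88.68°.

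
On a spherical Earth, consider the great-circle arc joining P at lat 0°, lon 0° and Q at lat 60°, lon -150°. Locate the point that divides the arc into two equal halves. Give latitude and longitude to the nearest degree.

≈ lat 54°, lon -24°

Convert each endpoint to a unit vector on the sphere (x = cos φ cos λ, y = cos φ sin λ, z = sin φ).
The central angle between the endpoints is δ = arccos(p₁·p₂) ≈ 2.019 rad (115.7°).
Interpolate at f = 1/2 with slerp weights a = sin((1−f)δ)/sin δ ≈ 0.939, b = sin(fδ)/sin δ ≈ 0.939.
p = a·p₁ + b·p₂ ≈ (0.532, -0.235, 0.813); φ = arcsin(p_z) ≈ 54.42°, λ = atan2(p_y, p_x) ≈ -23.79°.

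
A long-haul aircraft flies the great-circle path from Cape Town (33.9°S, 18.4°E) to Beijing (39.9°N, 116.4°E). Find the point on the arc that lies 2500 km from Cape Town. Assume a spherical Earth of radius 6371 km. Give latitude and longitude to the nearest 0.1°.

≈ 20.3°S, 38.7°E

Write both endpoints as unit vectors p₁, p₂ with components (cos φ cos λ, cos φ sin λ, sin φ).
The central angle between the endpoints is δ = arccos(p₁·p₂) ≈ 2.034 rad (116.5°). The total great-circle distance is δ·R ≈ 2.034 × 6371 ≈ 12956 km, so the target fraction is f = 2500/12956 ≈ 0.193.
Interpolate at f ≈ 0.193 with slerp weights a = sin((1−f)δ)/sin δ ≈ 1.115, b = sin(fδ)/sin δ ≈ 0.427.
p = a·p₁ + b·p₂ ≈ (0.732, 0.586, -0.348); φ = arcsin(p_z) ≈ -20.34°, λ = atan2(p_y, p_x) ≈ 38.66°.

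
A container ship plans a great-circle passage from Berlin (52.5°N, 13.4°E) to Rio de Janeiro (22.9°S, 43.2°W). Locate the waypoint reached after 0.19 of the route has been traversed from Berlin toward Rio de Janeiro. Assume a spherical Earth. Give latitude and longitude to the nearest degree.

≈ 40°N, 4°W

Write both endpoints as unit vectors p₁, p₂ with components (cos φ cos λ, cos φ sin λ, sin φ).
The central angle between the endpoints is δ = arccos(p₁·p₂) ≈ 1.571 rad (90.0°).
Interpolate at f = 0.19 with slerp weights a = sin((1−f)δ)/sin δ ≈ 0.956, b = sin(fδ)/sin δ ≈ 0.294.
p = a·p₁ + b·p₂ ≈ (0.763, -0.051, 0.644); φ = arcsin(p_z) ≈ 40.08°, λ = atan2(p_y, p_x) ≈ -3.79°.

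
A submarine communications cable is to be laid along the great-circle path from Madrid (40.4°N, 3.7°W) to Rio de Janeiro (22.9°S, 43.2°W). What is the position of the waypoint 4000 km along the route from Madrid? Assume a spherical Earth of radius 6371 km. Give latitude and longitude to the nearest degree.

≈ 10°N, 25°W

Convert each endpoint to a unit vector on the sphere (x = cos φ cos λ, y = cos φ sin λ, z = sin φ).
The central angle between the endpoints is δ = arccos(p₁·p₂) ≈ 1.277 rad (73.2°). The total great-circle distance is δ·R ≈ 1.277 × 6371 ≈ 8139 km, so the target fraction is f = 4000/8139 ≈ 0.491.
Interpolate at f ≈ 0.491 with slerp weights a = sin((1−f)δ)/sin δ ≈ 0.632, b = sin(fδ)/sin δ ≈ 0.614.
p = a·p₁ + b·p₂ ≈ (0.892, -0.418, 0.171); φ = arcsin(p_z) ≈ 9.83°, λ = atan2(p_y, p_x) ≈ -25.10°.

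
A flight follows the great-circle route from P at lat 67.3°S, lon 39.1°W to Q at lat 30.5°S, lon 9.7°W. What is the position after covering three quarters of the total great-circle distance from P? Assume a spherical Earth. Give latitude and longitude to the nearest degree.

≈ lat 40°S, lon 14°W

Write both endpoints as unit vectors p₁, p₂ with components (cos φ cos λ, cos φ sin λ, sin φ).
The central angle between the endpoints is δ = arccos(p₁·p₂) ≈ 0.711 rad (40.7°).
Interpolate at f = 3/4 with slerp weights a = sin((1−f)δ)/sin δ ≈ 0.271, b = sin(fδ)/sin δ ≈ 0.779.
p = a·p₁ + b·p₂ ≈ (0.743, -0.179, -0.645); φ = arcsin(p_z) ≈ -40.19°, λ = atan2(p_y, p_x) ≈ -13.55°.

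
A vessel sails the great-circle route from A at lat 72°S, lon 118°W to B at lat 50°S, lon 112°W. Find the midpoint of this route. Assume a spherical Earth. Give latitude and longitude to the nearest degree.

Write both endpoints as unit vectors p₁, p₂ with components (cos φ cos λ, cos φ sin λ, sin φ).
The central angle between the endpoints is δ = arccos(p₁·p₂) ≈ 0.387 rad (22.2°).
Interpolate at f = 1/2 with slerp weights a = sin((1−f)δ)/sin δ ≈ 0.510, b = sin(fδ)/sin δ ≈ 0.510.
p = a·p₁ + b·p₂ ≈ (-0.197, -0.443, -0.875); φ = arcsin(p_z) ≈ -61.03°, λ = atan2(p_y, p_x) ≈ -113.95°.

≈ lat 61°S, lon 114°W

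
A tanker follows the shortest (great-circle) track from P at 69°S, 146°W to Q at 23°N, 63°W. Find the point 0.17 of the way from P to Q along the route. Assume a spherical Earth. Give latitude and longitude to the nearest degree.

≈ 59°S, 110°W

Convert each endpoint to a unit vector on the sphere (x = cos φ cos λ, y = cos φ sin λ, z = sin φ).
The central angle between the endpoints is δ = arccos(p₁·p₂) ≈ 1.901 rad (108.9°).
Interpolate at f = 0.17 with slerp weights a = sin((1−f)δ)/sin δ ≈ 1.057, b = sin(fδ)/sin δ ≈ 0.336.
p = a·p₁ + b·p₂ ≈ (-0.174, -0.487, -0.856); φ = arcsin(p_z) ≈ -58.85°, λ = atan2(p_y, p_x) ≈ -109.63°.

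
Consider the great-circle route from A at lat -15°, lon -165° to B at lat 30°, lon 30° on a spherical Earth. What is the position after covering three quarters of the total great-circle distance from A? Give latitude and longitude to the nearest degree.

≈ lat 50°, lon 76°

Convert each endpoint to a unit vector on the sphere (x = cos φ cos λ, y = cos φ sin λ, z = sin φ).
The central angle between the endpoints is δ = arccos(p₁·p₂) ≈ 2.786 rad (159.6°).
Interpolate at f = 3/4 with slerp weights a = sin((1−f)δ)/sin δ ≈ 1.842, b = sin(fδ)/sin δ ≈ 2.494.
p = a·p₁ + b·p₂ ≈ (0.152, 0.619, 0.770); φ = arcsin(p_z) ≈ 50.38°, λ = atan2(p_y, p_x) ≈ 76.24°.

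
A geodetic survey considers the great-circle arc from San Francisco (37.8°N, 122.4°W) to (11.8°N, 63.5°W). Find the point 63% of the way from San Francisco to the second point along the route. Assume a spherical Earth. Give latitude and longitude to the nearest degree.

Convert each endpoint to a unit vector on the sphere (x = cos φ cos λ, y = cos φ sin λ, z = sin φ).
The central angle between the endpoints is δ = arccos(p₁·p₂) ≈ 1.018 rad (58.3°).
Interpolate at f = 0.63 with slerp weights a = sin((1−f)δ)/sin δ ≈ 0.432, b = sin(fδ)/sin δ ≈ 0.703.
p = a·p₁ + b·p₂ ≈ (0.124, -0.904, 0.409); φ = arcsin(p_z) ≈ 24.12°, λ = atan2(p_y, p_x) ≈ -82.19°.

≈ (24°N, 82°W)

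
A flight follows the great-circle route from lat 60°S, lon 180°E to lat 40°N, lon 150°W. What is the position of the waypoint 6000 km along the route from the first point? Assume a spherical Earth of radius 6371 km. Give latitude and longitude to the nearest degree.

Write both endpoints as unit vectors p₁, p₂ with components (cos φ cos λ, cos φ sin λ, sin φ).
The central angle between the endpoints is δ = arccos(p₁·p₂) ≈ 1.798 rad (103.0°). The total great-circle distance is δ·R ≈ 1.798 × 6371 ≈ 11453 km, so the target fraction is f = 6000/11453 ≈ 0.524.
Interpolate at f ≈ 0.524 with slerp weights a = sin((1−f)δ)/sin δ ≈ 0.775, b = sin(fδ)/sin δ ≈ 0.830.
p = a·p₁ + b·p₂ ≈ (-0.938, -0.318, -0.138); φ = arcsin(p_z) ≈ -7.92°, λ = atan2(p_y, p_x) ≈ -161.28°.

≈ lat 8°S, lon 161°W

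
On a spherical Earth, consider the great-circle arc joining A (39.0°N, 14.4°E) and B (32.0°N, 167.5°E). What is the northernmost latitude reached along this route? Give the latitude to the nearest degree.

The great circle lies in the plane with unit normal n̂ = (p₁ × p₂)/|p₁ × p₂|.
Here n̂_z ≈ +0.308; the vertex latitude is φ_max = arccos|n̂_z| ≈ 72.0°.

≈ 72°N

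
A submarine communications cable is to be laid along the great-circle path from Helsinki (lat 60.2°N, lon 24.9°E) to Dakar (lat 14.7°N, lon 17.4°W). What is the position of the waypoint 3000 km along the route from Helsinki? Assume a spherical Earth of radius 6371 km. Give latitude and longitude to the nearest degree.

≈ lat 40°N, lon 3°W

Write both endpoints as unit vectors p₁, p₂ with components (cos φ cos λ, cos φ sin λ, sin φ).
The central angle between the endpoints is δ = arccos(p₁·p₂) ≈ 0.957 rad (54.8°). The total great-circle distance is δ·R ≈ 0.957 × 6371 ≈ 6099 km, so the target fraction is f = 3000/6099 ≈ 0.492.
Interpolate at f ≈ 0.492 with slerp weights a = sin((1−f)δ)/sin δ ≈ 0.572, b = sin(fδ)/sin δ ≈ 0.555.
p = a·p₁ + b·p₂ ≈ (0.770, -0.041, 0.637); φ = arcsin(p_z) ≈ 39.56°, λ = atan2(p_y, p_x) ≈ -3.04°.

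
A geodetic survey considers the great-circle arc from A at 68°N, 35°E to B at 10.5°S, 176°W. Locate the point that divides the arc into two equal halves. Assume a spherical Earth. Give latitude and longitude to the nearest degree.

Convert each endpoint to a unit vector on the sphere (x = cos φ cos λ, y = cos φ sin λ, z = sin φ).
The central angle between the endpoints is δ = arccos(p₁·p₂) ≈ 2.077 rad (119.0°).
Interpolate at f = 1/2 with slerp weights a = sin((1−f)δ)/sin δ ≈ 0.985, b = sin(fδ)/sin δ ≈ 0.985.
p = a·p₁ + b·p₂ ≈ (-0.664, 0.144, 0.734); φ = arcsin(p_z) ≈ 47.21°, λ = atan2(p_y, p_x) ≈ 167.76°.

≈ 47°N, 168°E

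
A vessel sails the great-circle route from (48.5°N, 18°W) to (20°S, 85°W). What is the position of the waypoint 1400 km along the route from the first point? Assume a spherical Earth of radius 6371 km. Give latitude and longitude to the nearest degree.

≈ (41°N, 33°W)

Convert each endpoint to a unit vector on the sphere (x = cos φ cos λ, y = cos φ sin λ, z = sin φ).
The central angle between the endpoints is δ = arccos(p₁·p₂) ≈ 1.584 rad (90.7°). The total great-circle distance is δ·R ≈ 1.584 × 6371 ≈ 10090 km, so the target fraction is f = 1400/10090 ≈ 0.139.
Interpolate at f ≈ 0.139 with slerp weights a = sin((1−f)δ)/sin δ ≈ 0.979, b = sin(fδ)/sin δ ≈ 0.218.
p = a·p₁ + b·p₂ ≈ (0.635, -0.404, 0.658); φ = arcsin(p_z) ≈ 41.18°, λ = atan2(p_y, p_x) ≈ -32.51°.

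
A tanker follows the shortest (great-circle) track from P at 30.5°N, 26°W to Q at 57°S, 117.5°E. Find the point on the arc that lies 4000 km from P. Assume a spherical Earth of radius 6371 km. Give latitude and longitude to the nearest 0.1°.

≈ 0.8°S, 7.4°W

Convert each endpoint to a unit vector on the sphere (x = cos φ cos λ, y = cos φ sin λ, z = sin φ).
The central angle between the endpoints is δ = arccos(p₁·p₂) ≈ 2.503 rad (143.4°). The total great-circle distance is δ·R ≈ 2.503 × 6371 ≈ 15946 km, so the target fraction is f = 4000/15946 ≈ 0.251.
Interpolate at f ≈ 0.251 with slerp weights a = sin((1−f)δ)/sin δ ≈ 1.600, b = sin(fδ)/sin δ ≈ 0.985.
p = a·p₁ + b·p₂ ≈ (0.992, -0.128, -0.014); φ = arcsin(p_z) ≈ -0.81°, λ = atan2(p_y, p_x) ≈ -7.38°.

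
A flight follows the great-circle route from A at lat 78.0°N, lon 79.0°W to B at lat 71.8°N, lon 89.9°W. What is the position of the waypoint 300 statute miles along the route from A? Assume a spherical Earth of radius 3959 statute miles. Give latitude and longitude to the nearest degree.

Write both endpoints as unit vectors p₁, p₂ with components (cos φ cos λ, cos φ sin λ, sin φ).
The central angle between the endpoints is δ = arccos(p₁·p₂) ≈ 0.119 rad (6.8°). The total great-circle distance is δ·R ≈ 0.119 × 3959 ≈ 469 mi, so the target fraction is f = 300/469 ≈ 0.639.
Interpolate at f ≈ 0.639 with slerp weights a = sin((1−f)δ)/sin δ ≈ 0.362, b = sin(fδ)/sin δ ≈ 0.640.
p = a·p₁ + b·p₂ ≈ (0.015, -0.274, 0.962); φ = arcsin(p_z) ≈ 74.09°, λ = atan2(p_y, p_x) ≈ -86.93°.

≈ lat 74°N, lon 87°W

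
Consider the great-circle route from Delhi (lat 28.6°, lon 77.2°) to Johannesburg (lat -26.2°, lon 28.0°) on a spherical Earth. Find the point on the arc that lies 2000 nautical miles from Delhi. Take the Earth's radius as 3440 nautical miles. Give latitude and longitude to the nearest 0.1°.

From cos δ = sin φ₁ sin φ₂ + cos φ₁ cos φ₂ cos Δλ, the central angle is δ ≈ 1.263 rad (72.3°). The total great-circle distance is δ·R ≈ 1.263 × 3440 ≈ 4343 nmi, so the target fraction is f = 2000/4343 ≈ 0.460.
Interpolate at f ≈ 0.460 with slerp weights a = sin((1−f)δ)/sin δ ≈ 0.661, b = sin(fδ)/sin δ ≈ 0.576.
p = a·p₁ + b·p₂ ≈ (0.585, 0.809, 0.062); φ = arcsin(p_z) ≈ 3.55°, λ = atan2(p_y, p_x) ≈ 54.11°.

≈ lat 3.5°, lon 54.1°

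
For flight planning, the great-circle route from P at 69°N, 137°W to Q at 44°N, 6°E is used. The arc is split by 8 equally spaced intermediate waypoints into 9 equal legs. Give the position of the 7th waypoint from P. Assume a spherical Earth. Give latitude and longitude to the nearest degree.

Write both endpoints as unit vectors p₁, p₂ with components (cos φ cos λ, cos φ sin λ, sin φ).
The central angle between the endpoints is δ = arccos(p₁·p₂) ≈ 1.112 rad (63.7°).
Interpolate at f = 7/9 with slerp weights a = sin((1−f)δ)/sin δ ≈ 0.273, b = sin(fδ)/sin δ ≈ 0.849.
p = a·p₁ + b·p₂ ≈ (0.536, -0.003, 0.844); φ = arcsin(p_z) ≈ 57.60°, λ = atan2(p_y, p_x) ≈ -0.31°.

≈ 58°N, 0°E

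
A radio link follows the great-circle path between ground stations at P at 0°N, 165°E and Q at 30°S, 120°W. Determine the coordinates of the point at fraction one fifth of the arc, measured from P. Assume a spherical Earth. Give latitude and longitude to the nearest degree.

≈ 8°S, 178°E

Convert each endpoint to a unit vector on the sphere (x = cos φ cos λ, y = cos φ sin λ, z = sin φ).
The central angle between the endpoints is δ = arccos(p₁·p₂) ≈ 1.345 rad (77.0°).
Interpolate at f = 1/5 with slerp weights a = sin((1−f)δ)/sin δ ≈ 0.903, b = sin(fδ)/sin δ ≈ 0.273.
p = a·p₁ + b·p₂ ≈ (-0.990, 0.029, -0.136); φ = arcsin(p_z) ≈ -7.84°, λ = atan2(p_y, p_x) ≈ 178.31°.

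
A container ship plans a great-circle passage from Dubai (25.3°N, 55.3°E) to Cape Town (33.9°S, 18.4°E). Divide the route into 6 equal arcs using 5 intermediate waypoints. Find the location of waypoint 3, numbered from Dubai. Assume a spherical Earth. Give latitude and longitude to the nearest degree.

Write both endpoints as unit vectors p₁, p₂ with components (cos φ cos λ, cos φ sin λ, sin φ).
The central angle between the endpoints is δ = arccos(p₁·p₂) ≈ 1.201 rad (68.8°).
Interpolate at f = 3/6 with slerp weights a = sin((1−f)δ)/sin δ ≈ 0.606, b = sin(fδ)/sin δ ≈ 0.606.
p = a·p₁ + b·p₂ ≈ (0.789, 0.609, -0.079); φ = arcsin(p_z) ≈ -4.53°, λ = atan2(p_y, p_x) ≈ 37.67°.

≈ 5°S, 38°E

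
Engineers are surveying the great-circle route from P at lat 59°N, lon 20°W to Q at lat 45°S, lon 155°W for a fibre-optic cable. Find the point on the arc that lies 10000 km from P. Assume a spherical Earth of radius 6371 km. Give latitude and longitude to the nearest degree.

≈ lat 4°N, lon 116°W

Convert each endpoint to a unit vector on the sphere (x = cos φ cos λ, y = cos φ sin λ, z = sin φ).
The central angle between the endpoints is δ = arccos(p₁·p₂) ≈ 2.613 rad (149.7°). The total great-circle distance is δ·R ≈ 2.613 × 6371 ≈ 16649 km, so the target fraction is f = 10000/16649 ≈ 0.601.
Interpolate at f ≈ 0.601 with slerp weights a = sin((1−f)δ)/sin δ ≈ 1.714, b = sin(fδ)/sin δ ≈ 1.984.
p = a·p₁ + b·p₂ ≈ (-0.442, -0.895, 0.067); φ = arcsin(p_z) ≈ 3.83°, λ = atan2(p_y, p_x) ≈ -116.26°.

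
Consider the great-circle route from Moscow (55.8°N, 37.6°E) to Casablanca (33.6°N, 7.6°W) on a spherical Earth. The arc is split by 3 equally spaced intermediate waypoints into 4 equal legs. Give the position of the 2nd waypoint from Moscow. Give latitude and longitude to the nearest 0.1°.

≈ 46.9°N, 10.4°E

Write both endpoints as unit vectors p₁, p₂ with components (cos φ cos λ, cos φ sin λ, sin φ).
The central angle between the endpoints is δ = arccos(p₁·p₂) ≈ 0.664 rad (38.0°).
Interpolate at f = 2/4 with slerp weights a = sin((1−f)δ)/sin δ ≈ 0.529, b = sin(fδ)/sin δ ≈ 0.529.
p = a·p₁ + b·p₂ ≈ (0.672, 0.123, 0.730); φ = arcsin(p_z) ≈ 46.89°, λ = atan2(p_y, p_x) ≈ 10.38°.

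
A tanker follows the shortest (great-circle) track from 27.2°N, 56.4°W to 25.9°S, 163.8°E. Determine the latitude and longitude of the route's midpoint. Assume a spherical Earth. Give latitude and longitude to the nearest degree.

≈ 2°N, 127°W

Write both endpoints as unit vectors p₁, p₂ with components (cos φ cos λ, cos φ sin λ, sin φ).
The central angle between the endpoints is δ = arccos(p₁·p₂) ≈ 2.516 rad (144.2°).
Interpolate at f = 1/2 with slerp weights a = sin((1−f)δ)/sin δ ≈ 1.625, b = sin(fδ)/sin δ ≈ 1.625.
p = a·p₁ + b·p₂ ≈ (-0.604, -0.796, 0.033); φ = arcsin(p_z) ≈ 1.89°, λ = atan2(p_y, p_x) ≈ -127.19°.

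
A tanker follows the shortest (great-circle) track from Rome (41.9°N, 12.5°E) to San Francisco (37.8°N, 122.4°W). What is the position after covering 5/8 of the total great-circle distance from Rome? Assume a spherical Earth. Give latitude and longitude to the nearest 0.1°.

≈ (62.0°N, 83.6°W)

Write both endpoints as unit vectors p₁, p₂ with components (cos φ cos λ, cos φ sin λ, sin φ).
The central angle between the endpoints is δ = arccos(p₁·p₂) ≈ 1.577 rad (90.3°).
Interpolate at f = 5/8 with slerp weights a = sin((1−f)δ)/sin δ ≈ 0.557, b = sin(fδ)/sin δ ≈ 0.833.
p = a·p₁ + b·p₂ ≈ (0.052, -0.466, 0.883); φ = arcsin(p_z) ≈ 62.02°, λ = atan2(p_y, p_x) ≈ -83.62°.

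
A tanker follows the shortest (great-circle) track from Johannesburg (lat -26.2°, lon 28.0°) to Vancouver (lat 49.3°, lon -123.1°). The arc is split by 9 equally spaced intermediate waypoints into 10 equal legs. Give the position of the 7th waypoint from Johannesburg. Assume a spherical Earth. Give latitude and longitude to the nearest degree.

Convert each endpoint to a unit vector on the sphere (x = cos φ cos λ, y = cos φ sin λ, z = sin φ).
The central angle between the endpoints is δ = arccos(p₁·p₂) ≈ 2.581 rad (147.9°).
Interpolate at f = 7/10 with slerp weights a = sin((1−f)δ)/sin δ ≈ 1.315, b = sin(fδ)/sin δ ≈ 1.829.
p = a·p₁ + b·p₂ ≈ (0.391, -0.445, 0.806); φ = arcsin(p_z) ≈ 53.69°, λ = atan2(p_y, p_x) ≈ -48.72°.

≈ lat 54°, lon -49°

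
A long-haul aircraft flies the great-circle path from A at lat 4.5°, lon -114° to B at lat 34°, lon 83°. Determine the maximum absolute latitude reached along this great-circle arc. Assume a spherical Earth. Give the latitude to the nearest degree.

The great circle lies in the plane with unit normal n̂ = (p₁ × p₂)/|p₁ × p₂|.
Here n̂_z ≈ -0.363; the vertex latitude is φ_max = arccos|n̂_z| ≈ 68.7°.
Check via Clairaut: cos φ_max = |cos φ₁| · sin C = cos(4.5°)·sin(21.4°) ≈ 0.363, again giving ≈ 68.7°.

≈ 69°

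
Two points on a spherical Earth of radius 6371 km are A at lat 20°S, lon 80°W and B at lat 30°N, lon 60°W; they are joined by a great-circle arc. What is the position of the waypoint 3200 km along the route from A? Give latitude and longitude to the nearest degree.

Convert each endpoint to a unit vector on the sphere (x = cos φ cos λ, y = cos φ sin λ, z = sin φ).
The central angle between the endpoints is δ = arccos(p₁·p₂) ≈ 0.935 rad (53.6°). The total great-circle distance is δ·R ≈ 0.935 × 6371 ≈ 5958 km, so the target fraction is f = 3200/5958 ≈ 0.537.
Interpolate at f ≈ 0.537 with slerp weights a = sin((1−f)δ)/sin δ ≈ 0.521, b = sin(fδ)/sin δ ≈ 0.598.
p = a·p₁ + b·p₂ ≈ (0.344, -0.931, 0.121); φ = arcsin(p_z) ≈ 6.94°, λ = atan2(p_y, p_x) ≈ -69.72°.

≈ lat 7°N, lon 70°W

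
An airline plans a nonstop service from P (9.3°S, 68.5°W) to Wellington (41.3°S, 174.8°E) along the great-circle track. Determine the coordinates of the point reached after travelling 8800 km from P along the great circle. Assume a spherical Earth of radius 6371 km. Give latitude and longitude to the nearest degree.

Write both endpoints as unit vectors p₁, p₂ with components (cos φ cos λ, cos φ sin λ, sin φ).
The central angle between the endpoints is δ = arccos(p₁·p₂) ≈ 1.799 rad (103.1°). The total great-circle distance is δ·R ≈ 1.799 × 6371 ≈ 11463 km, so the target fraction is f = 8800/11463 ≈ 0.768.
Interpolate at f ≈ 0.768 with slerp weights a = sin((1−f)δ)/sin δ ≈ 0.417, b = sin(fδ)/sin δ ≈ 1.008.
p = a·p₁ + b·p₂ ≈ (-0.604, -0.314, -0.733); φ = arcsin(p_z) ≈ -47.12°, λ = atan2(p_y, p_x) ≈ -152.52°.

≈ (47°S, 153°W)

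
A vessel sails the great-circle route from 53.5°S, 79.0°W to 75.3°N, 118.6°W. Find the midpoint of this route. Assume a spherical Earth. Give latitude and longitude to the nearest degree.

Convert each endpoint to a unit vector on the sphere (x = cos φ cos λ, y = cos φ sin λ, z = sin φ).
The central angle between the endpoints is δ = arccos(p₁·p₂) ≈ 2.293 rad (131.4°).
Interpolate at f = 1/2 with slerp weights a = sin((1−f)δ)/sin δ ≈ 1.215, b = sin(fδ)/sin δ ≈ 1.215.
p = a·p₁ + b·p₂ ≈ (-0.010, -0.980, 0.199); φ = arcsin(p_z) ≈ 11.45°, λ = atan2(p_y, p_x) ≈ -90.57°.

≈ 11°N, 91°W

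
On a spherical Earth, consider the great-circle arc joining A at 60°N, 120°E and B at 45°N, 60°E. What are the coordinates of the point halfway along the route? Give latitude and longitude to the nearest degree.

Write both endpoints as unit vectors p₁, p₂ with components (cos φ cos λ, cos φ sin λ, sin φ).
The central angle between the endpoints is δ = arccos(p₁·p₂) ≈ 0.661 rad (37.9°).
Interpolate at f = 1/2 with slerp weights a = sin((1−f)δ)/sin δ ≈ 0.529, b = sin(fδ)/sin δ ≈ 0.529.
p = a·p₁ + b·p₂ ≈ (0.055, 0.553, 0.832); φ = arcsin(p_z) ≈ 56.27°, λ = atan2(p_y, p_x) ≈ 84.34°.

≈ 56°N, 84°E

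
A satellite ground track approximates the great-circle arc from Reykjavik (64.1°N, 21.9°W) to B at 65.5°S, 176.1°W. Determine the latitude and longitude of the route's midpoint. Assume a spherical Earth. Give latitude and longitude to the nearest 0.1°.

≈ 3.1°S, 92.5°W

Write both endpoints as unit vectors p₁, p₂ with components (cos φ cos λ, cos φ sin λ, sin φ).
The central angle between the endpoints is δ = arccos(p₁·p₂) ≈ 2.950 rad (169.0°).
Interpolate at f = 1/2 with slerp weights a = sin((1−f)δ)/sin δ ≈ 5.219, b = sin(fδ)/sin δ ≈ 5.219.
p = a·p₁ + b·p₂ ≈ (-0.044, -0.998, -0.054); φ = arcsin(p_z) ≈ -3.11°, λ = atan2(p_y, p_x) ≈ -92.53°.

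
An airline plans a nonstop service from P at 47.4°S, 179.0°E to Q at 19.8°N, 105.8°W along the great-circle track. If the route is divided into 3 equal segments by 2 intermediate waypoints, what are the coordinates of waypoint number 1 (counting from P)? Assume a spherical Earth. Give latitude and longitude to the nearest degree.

From cos δ = sin φ₁ sin φ₂ + cos φ₁ cos φ₂ cos Δλ, the central angle is δ ≈ 1.658 rad (95.0°).
Interpolate at f = 1/3 with slerp weights a = sin((1−f)δ)/sin δ ≈ 0.897, b = sin(fδ)/sin δ ≈ 0.527.
p = a·p₁ + b·p₂ ≈ (-0.742, -0.466, -0.482); φ = arcsin(p_z) ≈ -28.80°, λ = atan2(p_y, p_x) ≈ -147.85°.

≈ 29°S, 148°W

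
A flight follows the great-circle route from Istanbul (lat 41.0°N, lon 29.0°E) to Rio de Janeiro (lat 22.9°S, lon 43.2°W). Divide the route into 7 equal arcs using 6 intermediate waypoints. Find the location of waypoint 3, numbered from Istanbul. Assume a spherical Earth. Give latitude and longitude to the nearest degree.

≈ lat 16°N, lon 7°W

Convert each endpoint to a unit vector on the sphere (x = cos φ cos λ, y = cos φ sin λ, z = sin φ).
The central angle between the endpoints is δ = arccos(p₁·p₂) ≈ 1.614 rad (92.5°).
Interpolate at f = 3/7 with slerp weights a = sin((1−f)δ)/sin δ ≈ 0.798, b = sin(fδ)/sin δ ≈ 0.638.
p = a·p₁ + b·p₂ ≈ (0.955, -0.111, 0.275); φ = arcsin(p_z) ≈ 15.95°, λ = atan2(p_y, p_x) ≈ -6.61°.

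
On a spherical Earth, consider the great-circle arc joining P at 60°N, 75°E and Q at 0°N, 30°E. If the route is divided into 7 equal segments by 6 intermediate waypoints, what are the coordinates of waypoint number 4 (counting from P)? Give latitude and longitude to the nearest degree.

≈ 27°N, 42°E

Write both endpoints as unit vectors p₁, p₂ with components (cos φ cos λ, cos φ sin λ, sin φ).
The central angle between the endpoints is δ = arccos(p₁·p₂) ≈ 1.209 rad (69.3°).
Interpolate at f = 4/7 with slerp weights a = sin((1−f)δ)/sin δ ≈ 0.530, b = sin(fδ)/sin δ ≈ 0.681.
p = a·p₁ + b·p₂ ≈ (0.659, 0.596, 0.459); φ = arcsin(p_z) ≈ 27.30°, λ = atan2(p_y, p_x) ≈ 42.17°.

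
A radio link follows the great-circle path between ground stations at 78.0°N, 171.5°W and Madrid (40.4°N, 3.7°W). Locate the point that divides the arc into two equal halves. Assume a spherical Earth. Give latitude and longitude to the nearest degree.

Convert each endpoint to a unit vector on the sphere (x = cos φ cos λ, y = cos φ sin λ, z = sin φ).
The central angle between the endpoints is δ = arccos(p₁·p₂) ≈ 1.071 rad (61.4°).
Interpolate at f = 1/2 with slerp weights a = sin((1−f)δ)/sin δ ≈ 0.581, b = sin(fδ)/sin δ ≈ 0.581.
p = a·p₁ + b·p₂ ≈ (0.322, -0.046, 0.946); φ = arcsin(p_z) ≈ 71.00°, λ = atan2(p_y, p_x) ≈ -8.20°.

≈ 71°N, 8°W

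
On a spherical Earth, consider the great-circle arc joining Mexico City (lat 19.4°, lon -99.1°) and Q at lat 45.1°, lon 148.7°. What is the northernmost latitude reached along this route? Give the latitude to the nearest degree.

≈ 52°

The great circle lies in the plane with unit normal n̂ = (p₁ × p₂)/|p₁ × p₂|.
Here n̂_z ≈ -0.617; the vertex latitude is φ_max = arccos|n̂_z| ≈ 51.9°.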